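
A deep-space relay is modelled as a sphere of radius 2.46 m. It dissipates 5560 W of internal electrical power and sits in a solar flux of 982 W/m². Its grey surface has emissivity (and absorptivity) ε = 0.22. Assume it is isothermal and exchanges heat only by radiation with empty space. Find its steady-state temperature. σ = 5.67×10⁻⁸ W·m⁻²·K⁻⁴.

T ≈ 318 K

At steady state, absorbed solar power + internal power = radiated power.
Absorbed: α·S·A_cross = 0.22·982·19.01 = 4107 W (cross-section πr²).
Total input = 4107 + 5560 = 9667 W.
Radiated: εσ·A_surf·T⁴ with A_surf = 4πr² = 76.05 m².
T⁴ = 9667/(0.22·5.67×10⁻⁸·76.05) = 1.019×10¹⁰ K⁴.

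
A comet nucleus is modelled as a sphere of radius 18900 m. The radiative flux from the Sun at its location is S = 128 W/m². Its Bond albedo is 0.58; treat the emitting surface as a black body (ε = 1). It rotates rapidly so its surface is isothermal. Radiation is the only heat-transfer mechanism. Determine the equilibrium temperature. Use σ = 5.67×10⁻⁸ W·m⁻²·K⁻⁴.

T ≈ 124 K

At equilibrium, absorbed power = emitted power.
Absorbing cross-section = πr² = 1.122×10⁹ m²; emitting surface = 4πr² = 4.489×10⁹ m² (ratio 4).
(1−a)S·A_cross = εσ·A_surf·T⁴  ⇒  T⁴ = (1−a)S/(4σ).
T⁴ = 0.420·128/(4·5.67×10⁻⁸) = 2.370×10⁸ K⁴.
T = (2.370×10⁸)^(1/4).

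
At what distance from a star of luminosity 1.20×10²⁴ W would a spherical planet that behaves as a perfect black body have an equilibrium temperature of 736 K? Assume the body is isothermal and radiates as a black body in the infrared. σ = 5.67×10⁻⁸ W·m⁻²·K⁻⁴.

For an isothermal black-emitting sphere, (1−a)S·πr² = σ·4πr²·T⁴ ⇒ S = 4σT⁴/(1−a).
S = 4·5.67×10⁻⁸·(736)⁴/1.00 = 66550 W/m².
Flux falls as S = L/(4πd²), so d = √(L/(4πS)) = √(1.20×10²⁴/(4π·66550)).

d ≈ 1.20×10⁹ m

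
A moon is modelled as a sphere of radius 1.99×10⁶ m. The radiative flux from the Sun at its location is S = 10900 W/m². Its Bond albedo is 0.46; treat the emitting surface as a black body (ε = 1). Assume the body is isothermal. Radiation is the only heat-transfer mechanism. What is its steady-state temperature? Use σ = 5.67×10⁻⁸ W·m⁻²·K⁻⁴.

At equilibrium, absorbed power = emitted power.
Absorbing cross-section = πr² = 1.244×10¹³ m²; emitting surface = 4πr² = 4.976×10¹³ m² (ratio 4).
(1−a)S·A_cross = εσ·A_surf·T⁴  ⇒  T⁴ = (1−a)S/(4σ).
T⁴ = 0.540·10900/(4·5.67×10⁻⁸) = 2.595×10¹⁰ K⁴.
T = (2.595×10¹⁰)^(1/4).

T ≈ 401 K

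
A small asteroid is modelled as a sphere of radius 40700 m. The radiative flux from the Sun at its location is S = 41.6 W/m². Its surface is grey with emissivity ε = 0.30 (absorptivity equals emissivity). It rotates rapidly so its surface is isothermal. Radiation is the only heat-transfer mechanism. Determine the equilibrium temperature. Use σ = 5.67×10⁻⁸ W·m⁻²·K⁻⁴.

T ≈ 116 K

At equilibrium, absorbed power = emitted power.
Absorbing cross-section = πr² = 5.204×10⁹ m²; emitting surface = 4πr² = 2.082×10¹⁰ m² (ratio 4).
εS·A_cross = εσ·A_surf·T⁴  ⇒  T⁴ = S/(4σ)   (ε cancels).
T⁴ = 41.6/(4·5.67×10⁻⁸) = 1.834×10⁸ K⁴.
T = (1.834×10⁸)^(1/4).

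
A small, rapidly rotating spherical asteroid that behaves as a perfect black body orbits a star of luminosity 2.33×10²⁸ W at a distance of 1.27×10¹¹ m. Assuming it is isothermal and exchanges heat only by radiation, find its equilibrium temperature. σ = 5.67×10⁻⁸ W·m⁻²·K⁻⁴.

T ≈ 844 K

First find the stellar flux at distance d: S = L/(4πd²) = 2.33×10²⁸/(4π·(1.27×10¹¹)²) = 1.150×10⁵ W/m².
For an isothermal sphere, absorbed (1−a)S·πr² = emitted σ·4πr²·T⁴, so T⁴ = (1−a)S/(4σ).
T⁴ = 1.00·1.150×10⁵/(4·5.67×10⁻⁸) = 5.069×10¹¹ K⁴.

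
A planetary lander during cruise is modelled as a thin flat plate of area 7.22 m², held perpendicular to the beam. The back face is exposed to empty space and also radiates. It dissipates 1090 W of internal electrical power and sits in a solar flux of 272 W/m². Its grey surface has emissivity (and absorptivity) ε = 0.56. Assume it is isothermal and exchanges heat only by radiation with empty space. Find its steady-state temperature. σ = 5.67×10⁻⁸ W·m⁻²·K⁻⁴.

T ≈ 263 K

At steady state, absorbed solar power + internal power = radiated power.
Absorbed: α·S·A_cross = 0.56·272·7.220 = 1100 W (cross-section A).
Total input = 1100 + 1090 = 2190 W.
Radiated: εσ·A_surf·T⁴ with A_surf = 2A = 14.44 m².
T⁴ = 2190/(0.56·5.67×10⁻⁸·14.44) = 4.776×10⁹ K⁴.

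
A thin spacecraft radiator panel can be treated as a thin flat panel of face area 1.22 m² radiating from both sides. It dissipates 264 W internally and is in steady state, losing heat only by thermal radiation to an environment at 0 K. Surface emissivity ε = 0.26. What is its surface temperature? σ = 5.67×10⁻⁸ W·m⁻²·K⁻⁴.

T ≈ 293 K

Steady state: internal power = radiated power, P = εσA T⁴.
Radiating area A = 2·1.22 = 2.440 m².
T⁴ = P/(εσA) = 264/(0.26·5.67×10⁻⁸·2.440) = 7.339×10⁹ K⁴.
T = (7.339×10⁹)^(1/4).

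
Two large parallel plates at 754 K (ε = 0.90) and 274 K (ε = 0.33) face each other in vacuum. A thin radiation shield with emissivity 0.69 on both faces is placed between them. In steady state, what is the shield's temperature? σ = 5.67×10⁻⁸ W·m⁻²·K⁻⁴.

In steady state the net flux on the hot side equals that on the cold side.
σ(T₁⁴−T_s⁴)/D₁ = σ(T_s⁴−T₂⁴)/D₂, with D₁ = 1/ε₁+1/ε_s−1 = 1.560, D₂ = 1/ε_s+1/ε₂−1 = 3.480.
Solve for T_s⁴: T_s⁴ = (D₂·T₁⁴ + D₁·T₂⁴)/(D₁+D₂) = 2.249×10¹¹ K⁴.

T_s ≈ 689 K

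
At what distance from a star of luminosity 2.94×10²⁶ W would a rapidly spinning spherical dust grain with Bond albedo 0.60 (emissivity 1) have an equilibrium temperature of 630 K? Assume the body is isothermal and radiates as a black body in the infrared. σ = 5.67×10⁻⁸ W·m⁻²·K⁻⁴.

For an isothermal black-emitting sphere, (1−a)S·πr² = σ·4πr²·T⁴ ⇒ S = 4σT⁴/(1−a).
S = 4·5.67×10⁻⁸·(630)⁴/0.400 = 89320 W/m².
Flux falls as S = L/(4πd²), so d = √(L/(4πS)) = √(2.94×10²⁶/(4π·89320)).

d ≈ 1.62×10¹⁰ m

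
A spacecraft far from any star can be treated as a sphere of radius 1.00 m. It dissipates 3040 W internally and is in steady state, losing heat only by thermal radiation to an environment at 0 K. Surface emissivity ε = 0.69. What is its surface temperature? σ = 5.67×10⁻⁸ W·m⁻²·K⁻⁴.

T ≈ 280 K

Steady state: internal power = radiated power, P = εσA T⁴.
Radiating area A = 4πr² = 12.57 m².
T⁴ = P/(εσA) = 3040/(0.69·5.67×10⁻⁸·12.57) = 6.183×10⁹ K⁴.
T = (6.183×10⁹)^(1/4).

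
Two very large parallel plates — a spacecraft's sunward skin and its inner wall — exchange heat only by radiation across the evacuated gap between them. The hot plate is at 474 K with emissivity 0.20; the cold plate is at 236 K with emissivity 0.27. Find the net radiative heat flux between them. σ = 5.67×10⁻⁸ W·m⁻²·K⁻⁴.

q ≈ 349 W/m²

For two infinite grey parallel plates, q = σ(T₁⁴ − T₂⁴)/(1/ε₁ + 1/ε₂ − 1).
T₁⁴ − T₂⁴ = 5.048×10¹⁰ − 3.102×10⁹ = 4.738×10¹⁰ K⁴.
1/ε₁ + 1/ε₂ − 1 = 5.000 + 3.704 − 1 = 7.704.
q = 5.67×10⁻⁸ × 4.738×10¹⁰ / 7.704.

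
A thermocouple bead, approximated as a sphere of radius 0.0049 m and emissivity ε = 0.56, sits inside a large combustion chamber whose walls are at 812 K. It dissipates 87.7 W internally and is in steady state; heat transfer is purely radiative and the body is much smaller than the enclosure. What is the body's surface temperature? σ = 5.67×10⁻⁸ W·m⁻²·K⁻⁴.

For a small grey body in a large enclosure, net radiated power = εσA(T⁴ − T_w⁴).
Steady state: P = εσA(T⁴ − T_w⁴) with A = 4πr² = 3.017×10⁻⁴ m².
T⁴ = P/(εσA) + T_w⁴ = 87.7/(0.56·5.67×10⁻⁸·3.017×10⁻⁴) + (812)⁴
    = 9.154×10¹² + 4.347×10¹¹ = 9.589×10¹² K⁴.

T ≈ 1760 K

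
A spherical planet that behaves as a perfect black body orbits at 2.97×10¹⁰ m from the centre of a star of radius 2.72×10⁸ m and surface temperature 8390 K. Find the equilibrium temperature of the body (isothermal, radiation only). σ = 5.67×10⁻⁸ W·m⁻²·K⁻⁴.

T ≈ 568 K

The star's surface emits σT_*⁴; at distance d the flux is S = σT_*⁴(R_*/d)².
S = 5.67×10⁻⁸·(8390)⁴·(2.72×10⁸/2.97×10¹⁰)² = 23560 W/m².
For an isothermal sphere T⁴ = (1−a)S/(4σ) = 1.039×10¹¹ K⁴.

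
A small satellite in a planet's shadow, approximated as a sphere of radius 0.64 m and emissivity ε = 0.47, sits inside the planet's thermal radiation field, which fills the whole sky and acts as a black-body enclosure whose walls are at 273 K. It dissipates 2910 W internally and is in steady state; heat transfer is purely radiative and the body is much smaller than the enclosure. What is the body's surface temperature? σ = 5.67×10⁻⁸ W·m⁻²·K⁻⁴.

For a small grey body in a large enclosure, net radiated power = εσA(T⁴ − T_w⁴).
Steady state: P = εσA(T⁴ − T_w⁴) with A = 4πr² = 5.147 m².
T⁴ = P/(εσA) + T_w⁴ = 2910/(0.47·5.67×10⁻⁸·5.147) + (273)⁴
    = 2.121×10¹⁰ + 5.555×10⁹ = 2.677×10¹⁰ K⁴.

T ≈ 404 K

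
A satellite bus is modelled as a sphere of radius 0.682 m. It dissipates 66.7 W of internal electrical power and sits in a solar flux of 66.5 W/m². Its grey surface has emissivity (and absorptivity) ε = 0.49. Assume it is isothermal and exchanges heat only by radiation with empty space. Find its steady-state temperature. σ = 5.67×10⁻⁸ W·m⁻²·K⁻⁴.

T ≈ 163 K

At steady state, absorbed solar power + internal power = radiated power.
Absorbed: α·S·A_cross = 0.49·66.5·1.461 = 47.61 W (cross-section πr²).
Total input = 47.61 + 66.7 = 114.3 W.
Radiated: εσ·A_surf·T⁴ with A_surf = 4πr² = 5.845 m².
T⁴ = 114.3/(0.49·5.67×10⁻⁸·5.845) = 7.040×10⁸ K⁴.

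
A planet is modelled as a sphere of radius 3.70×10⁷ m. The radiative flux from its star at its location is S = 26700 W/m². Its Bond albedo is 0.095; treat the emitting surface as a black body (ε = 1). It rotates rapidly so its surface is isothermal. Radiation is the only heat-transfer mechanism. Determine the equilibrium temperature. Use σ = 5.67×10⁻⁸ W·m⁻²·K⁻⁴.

T ≈ 571 K

At equilibrium, absorbed power = emitted power.
Absorbing cross-section = πr² = 4.301×10¹⁵ m²; emitting surface = 4πr² = 1.720×10¹⁶ m² (ratio 4).
(1−a)S·A_cross = εσ·A_surf·T⁴  ⇒  T⁴ = (1−a)S/(4σ).
T⁴ = 0.905·26700/(4·5.67×10⁻⁸) = 1.065×10¹¹ K⁴.
T = (1.065×10¹¹)^(1/4).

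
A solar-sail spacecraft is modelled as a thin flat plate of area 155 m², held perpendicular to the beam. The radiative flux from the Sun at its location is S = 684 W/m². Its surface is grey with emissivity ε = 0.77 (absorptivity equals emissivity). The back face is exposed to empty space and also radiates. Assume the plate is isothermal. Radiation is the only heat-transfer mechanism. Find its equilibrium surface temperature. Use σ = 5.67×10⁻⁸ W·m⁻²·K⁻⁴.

T ≈ 279 K

At equilibrium, absorbed power = emitted power.
Absorbing cross-section = A = 155.0 m²; emitting surface = 2A = 310.0 m² (ratio 2).
εS·A_cross = εσ·A_surf·T⁴  ⇒  T⁴ = S/(2σ)   (ε cancels).
T⁴ = 684/(2·5.67×10⁻⁸) = 6.032×10⁹ K⁴.
T = (6.032×10⁹)^(1/4).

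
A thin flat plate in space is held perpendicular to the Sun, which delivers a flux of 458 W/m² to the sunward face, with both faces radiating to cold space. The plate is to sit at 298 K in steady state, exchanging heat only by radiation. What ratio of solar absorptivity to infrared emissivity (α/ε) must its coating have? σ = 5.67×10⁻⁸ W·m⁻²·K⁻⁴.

Balance: αS·A = εσ·2A·T⁴ ⇒ α/ε = 2σT⁴/S.
α/ε = 2·5.67×10⁻⁸·(298)⁴/458 = 2·5.67×10⁻⁸·7.886×10⁹/458.

α/ε ≈ 1.95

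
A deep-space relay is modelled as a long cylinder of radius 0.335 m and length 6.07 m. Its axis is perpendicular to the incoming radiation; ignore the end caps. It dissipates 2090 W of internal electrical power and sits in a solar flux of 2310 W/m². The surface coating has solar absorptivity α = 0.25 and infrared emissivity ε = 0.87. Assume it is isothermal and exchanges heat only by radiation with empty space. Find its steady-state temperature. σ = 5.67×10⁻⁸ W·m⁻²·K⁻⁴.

At steady state, absorbed solar power + internal power = radiated power.
Absorbed: α·S·A_cross = 0.25·2310·4.067 = 2349 W (cross-section 2rL).
Total input = 2349 + 2090 = 4439 W.
Radiated: εσ·A_surf·T⁴ with A_surf = 2πrL = 12.78 m².
T⁴ = 4439/(0.87·5.67×10⁻⁸·12.78) = 7.043×10⁹ K⁴.

T ≈ 290 K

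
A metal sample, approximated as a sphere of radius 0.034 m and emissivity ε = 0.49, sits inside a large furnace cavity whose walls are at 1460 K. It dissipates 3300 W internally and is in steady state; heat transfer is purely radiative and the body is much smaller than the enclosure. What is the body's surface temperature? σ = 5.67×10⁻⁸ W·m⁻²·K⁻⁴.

For a small grey body in a large enclosure, net radiated power = εσA(T⁴ − T_w⁴).
Steady state: P = εσA(T⁴ − T_w⁴) with A = 4πr² = 0.01453 m².
T⁴ = P/(εσA) + T_w⁴ = 3300/(0.49·5.67×10⁻⁸·0.01453) + (1460)⁴
    = 8.176×10¹² + 4.544×10¹² = 1.272×10¹³ K⁴.

T ≈ 1890 K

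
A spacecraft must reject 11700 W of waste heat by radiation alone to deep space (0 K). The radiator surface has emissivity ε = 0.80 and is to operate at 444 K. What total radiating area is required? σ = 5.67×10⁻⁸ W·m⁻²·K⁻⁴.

A ≈ 6.64 m²

P = εσA T⁴ ⇒ A = P/(εσT⁴).
T⁴ = 3.886×10¹⁰ K⁴.
A = 11700/(0.80 × 5.67×10⁻⁸ × 3.886×10¹⁰).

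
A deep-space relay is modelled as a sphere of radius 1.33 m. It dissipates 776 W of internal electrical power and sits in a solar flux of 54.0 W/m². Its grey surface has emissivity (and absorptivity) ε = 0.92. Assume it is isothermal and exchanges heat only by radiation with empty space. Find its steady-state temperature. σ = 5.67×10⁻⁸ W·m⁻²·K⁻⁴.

T ≈ 174 K

At steady state, absorbed solar power + internal power = radiated power.
Absorbed: α·S·A_cross = 0.92·54.0·5.557 = 276.1 W (cross-section πr²).
Total input = 276.1 + 776 = 1052 W.
Radiated: εσ·A_surf·T⁴ with A_surf = 4πr² = 22.23 m².
T⁴ = 1052/(0.92·5.67×10⁻⁸·22.23) = 9.073×10⁸ K⁴.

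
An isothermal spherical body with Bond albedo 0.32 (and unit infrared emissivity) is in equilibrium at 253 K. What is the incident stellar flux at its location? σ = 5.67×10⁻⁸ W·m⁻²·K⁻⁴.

(1−a)S·πr² = σ·4πr²·T⁴ ⇒ S = 4σT⁴/(1−a).
S = 4·5.67×10⁻⁸·4.097×10⁹/0.680.

S ≈ 1370 W/m²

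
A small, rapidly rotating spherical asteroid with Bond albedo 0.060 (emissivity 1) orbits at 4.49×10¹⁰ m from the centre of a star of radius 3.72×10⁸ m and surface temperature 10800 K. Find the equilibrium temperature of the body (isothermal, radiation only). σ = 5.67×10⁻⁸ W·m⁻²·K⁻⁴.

The star's surface emits σT_*⁴; at distance d the flux is S = σT_*⁴(R_*/d)².
S = 5.67×10⁻⁸·(10800)⁴·(3.72×10⁸/4.49×10¹⁰)² = 52950 W/m².
For an isothermal sphere T⁴ = (1−a)S/(4σ) = 2.195×10¹¹ K⁴.

T ≈ 684 K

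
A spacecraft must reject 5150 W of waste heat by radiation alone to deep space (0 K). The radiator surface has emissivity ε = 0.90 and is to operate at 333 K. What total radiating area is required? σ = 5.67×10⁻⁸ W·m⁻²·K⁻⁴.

A ≈ 8.21 m²

P = εσA T⁴ ⇒ A = P/(εσT⁴).
T⁴ = 1.230×10¹⁰ K⁴.
A = 5150/(0.90 × 5.67×10⁻⁸ × 1.230×10¹⁰).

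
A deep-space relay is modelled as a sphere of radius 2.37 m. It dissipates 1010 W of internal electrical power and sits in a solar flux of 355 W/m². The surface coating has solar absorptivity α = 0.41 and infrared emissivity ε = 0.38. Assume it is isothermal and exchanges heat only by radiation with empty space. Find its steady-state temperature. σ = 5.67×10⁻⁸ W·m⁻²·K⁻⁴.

T ≈ 220 K

At steady state, absorbed solar power + internal power = radiated power.
Absorbed: α·S·A_cross = 0.41·355·17.65 = 2568 W (cross-section πr²).
Total input = 2568 + 1010 = 3578 W.
Radiated: εσ·A_surf·T⁴ with A_surf = 4πr² = 70.58 m².
T⁴ = 3578/(0.38·5.67×10⁻⁸·70.58) = 2.353×10⁹ K⁴.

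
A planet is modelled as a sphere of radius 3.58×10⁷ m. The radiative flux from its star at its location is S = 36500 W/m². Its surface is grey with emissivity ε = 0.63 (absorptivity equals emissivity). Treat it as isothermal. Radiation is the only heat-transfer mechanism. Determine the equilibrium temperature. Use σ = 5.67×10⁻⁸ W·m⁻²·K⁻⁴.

T ≈ 633 K

At equilibrium, absorbed power = emitted power.
Absorbing cross-section = πr² = 4.026×10¹⁵ m²; emitting surface = 4πr² = 1.611×10¹⁶ m² (ratio 4).
εS·A_cross = εσ·A_surf·T⁴  ⇒  T⁴ = S/(4σ)   (ε cancels).
T⁴ = 36500/(4·5.67×10⁻⁸) = 1.609×10¹¹ K⁴.
T = (1.609×10¹¹)^(1/4).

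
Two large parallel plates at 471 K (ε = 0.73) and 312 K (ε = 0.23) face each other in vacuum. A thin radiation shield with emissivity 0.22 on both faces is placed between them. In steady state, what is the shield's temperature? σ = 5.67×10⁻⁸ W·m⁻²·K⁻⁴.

T_s ≈ 429 K

In steady state the net flux on the hot side equals that on the cold side.
σ(T₁⁴−T_s⁴)/D₁ = σ(T_s⁴−T₂⁴)/D₂, with D₁ = 1/ε₁+1/ε_s−1 = 4.915, D₂ = 1/ε_s+1/ε₂−1 = 7.893.
Solve for T_s⁴: T_s⁴ = (D₂·T₁⁴ + D₁·T₂⁴)/(D₁+D₂) = 3.396×10¹⁰ K⁴.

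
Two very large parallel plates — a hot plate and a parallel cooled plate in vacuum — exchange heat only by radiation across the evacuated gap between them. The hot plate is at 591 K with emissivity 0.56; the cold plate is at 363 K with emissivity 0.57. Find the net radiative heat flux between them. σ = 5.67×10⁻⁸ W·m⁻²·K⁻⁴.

q ≈ 2340 W/m²

For two infinite grey parallel plates, q = σ(T₁⁴ − T₂⁴)/(1/ε₁ + 1/ε₂ − 1).
T₁⁴ − T₂⁴ = 1.220×10¹¹ − 1.736×10¹⁰ = 1.046×10¹¹ K⁴.
1/ε₁ + 1/ε₂ − 1 = 1.786 + 1.754 − 1 = 2.540.
q = 5.67×10⁻⁸ × 1.046×10¹¹ / 2.540.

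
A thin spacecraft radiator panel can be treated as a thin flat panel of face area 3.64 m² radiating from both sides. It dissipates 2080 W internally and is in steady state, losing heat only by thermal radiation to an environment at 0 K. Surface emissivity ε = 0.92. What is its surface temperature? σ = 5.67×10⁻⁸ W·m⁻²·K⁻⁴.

Steady state: internal power = radiated power, P = εσA T⁴.
Radiating area A = 2·3.64 = 7.280 m².
T⁴ = P/(εσA) = 2080/(0.92·5.67×10⁻⁸·7.280) = 5.477×10⁹ K⁴.
T = (5.477×10⁹)^(1/4).

T ≈ 272 K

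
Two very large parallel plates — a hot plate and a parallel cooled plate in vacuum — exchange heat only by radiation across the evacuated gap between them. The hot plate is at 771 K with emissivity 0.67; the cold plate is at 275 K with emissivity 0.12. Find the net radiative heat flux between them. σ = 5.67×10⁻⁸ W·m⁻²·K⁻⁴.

For two infinite grey parallel plates, q = σ(T₁⁴ − T₂⁴)/(1/ε₁ + 1/ε₂ − 1).
T₁⁴ − T₂⁴ = 3.534×10¹¹ − 5.719×10⁹ = 3.476×10¹¹ K⁴.
1/ε₁ + 1/ε₂ − 1 = 1.493 + 8.333 − 1 = 8.826.
q = 5.67×10⁻⁸ × 3.476×10¹¹ / 8.826.

q ≈ 2230 W/m²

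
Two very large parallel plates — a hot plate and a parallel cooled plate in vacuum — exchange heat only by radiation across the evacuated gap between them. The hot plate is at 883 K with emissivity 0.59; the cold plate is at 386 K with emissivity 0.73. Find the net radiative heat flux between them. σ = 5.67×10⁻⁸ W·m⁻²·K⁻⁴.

For two infinite grey parallel plates, q = σ(T₁⁴ − T₂⁴)/(1/ε₁ + 1/ε₂ − 1).
T₁⁴ − T₂⁴ = 6.079×10¹¹ − 2.220×10¹⁰ = 5.857×10¹¹ K⁴.
1/ε₁ + 1/ε₂ − 1 = 1.695 + 1.370 − 1 = 2.065.
q = 5.67×10⁻⁸ × 5.857×10¹¹ / 2.065.

q ≈ 16100 W/m²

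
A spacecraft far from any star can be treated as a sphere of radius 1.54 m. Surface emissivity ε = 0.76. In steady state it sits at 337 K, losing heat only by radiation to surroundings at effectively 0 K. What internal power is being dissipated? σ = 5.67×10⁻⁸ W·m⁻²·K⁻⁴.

P ≈ 16600 W

Steady state: P = εσA T⁴.
A = 4πr² = 29.80 m²; T⁴ = (337)⁴ = 1.290×10¹⁰ K⁴.
P = 0.76 × 5.67×10⁻⁸ × 29.80 × 1.290×10¹⁰.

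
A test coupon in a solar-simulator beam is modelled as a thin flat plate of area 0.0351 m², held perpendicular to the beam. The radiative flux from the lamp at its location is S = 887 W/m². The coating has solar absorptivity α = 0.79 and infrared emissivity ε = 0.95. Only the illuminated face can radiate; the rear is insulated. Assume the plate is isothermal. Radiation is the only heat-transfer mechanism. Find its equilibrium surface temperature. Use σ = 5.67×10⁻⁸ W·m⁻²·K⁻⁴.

At equilibrium, absorbed power = emitted power.
Absorbing cross-section = A = 0.03510 m²; emitting surface = A = 0.03510 m² (ratio 1).
αS·A_cross = εσ·A_surf·T⁴  ⇒  T⁴ = αS/(ε·1σ).
T⁴ = 0.790·887/(0.95·1·5.67×10⁻⁸) = 1.301×10¹⁰ K⁴.
T = (1.301×10¹⁰)^(1/4).

T ≈ 338 K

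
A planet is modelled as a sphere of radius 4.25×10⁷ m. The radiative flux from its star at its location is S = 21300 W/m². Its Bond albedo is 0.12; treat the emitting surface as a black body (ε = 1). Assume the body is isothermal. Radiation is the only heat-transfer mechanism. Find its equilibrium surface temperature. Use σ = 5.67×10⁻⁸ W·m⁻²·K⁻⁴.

T ≈ 536 K

At equilibrium, absorbed power = emitted power.
Absorbing cross-section = πr² = 5.675×10¹⁵ m²; emitting surface = 4πr² = 2.270×10¹⁶ m² (ratio 4).
(1−a)S·A_cross = εσ·A_surf·T⁴  ⇒  T⁴ = (1−a)S/(4σ).
T⁴ = 0.880·21300/(4·5.67×10⁻⁸) = 8.265×10¹⁰ K⁴.
T = (8.265×10¹⁰)^(1/4).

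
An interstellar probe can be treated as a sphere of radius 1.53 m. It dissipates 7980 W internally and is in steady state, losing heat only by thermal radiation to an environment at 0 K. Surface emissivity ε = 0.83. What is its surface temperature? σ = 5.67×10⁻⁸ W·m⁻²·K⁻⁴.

Steady state: internal power = radiated power, P = εσA T⁴.
Radiating area A = 4πr² = 29.42 m².
T⁴ = P/(εσA) = 7980/(0.83·5.67×10⁻⁸·29.42) = 5.764×10⁹ K⁴.
T = (5.764×10⁹)^(1/4).

T ≈ 276 K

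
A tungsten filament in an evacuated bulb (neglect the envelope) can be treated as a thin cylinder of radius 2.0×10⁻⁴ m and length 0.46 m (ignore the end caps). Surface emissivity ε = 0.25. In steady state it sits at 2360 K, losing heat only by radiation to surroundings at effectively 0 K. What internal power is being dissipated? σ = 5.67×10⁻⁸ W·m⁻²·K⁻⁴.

P ≈ 254 W

Steady state: P = εσA T⁴.
A = 2πrL = 5.781×10⁻⁴ m²; T⁴ = (2360)⁴ = 3.102×10¹³ K⁴.
P = 0.25 × 5.67×10⁻⁸ × 5.781×10⁻⁴ × 3.102×10¹³.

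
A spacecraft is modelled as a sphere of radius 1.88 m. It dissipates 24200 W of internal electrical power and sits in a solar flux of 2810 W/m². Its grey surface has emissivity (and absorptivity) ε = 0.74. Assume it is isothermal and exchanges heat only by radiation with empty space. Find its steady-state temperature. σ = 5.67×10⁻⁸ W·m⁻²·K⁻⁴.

T ≈ 399 K

At steady state, absorbed solar power + internal power = radiated power.
Absorbed: α·S·A_cross = 0.74·2810·11.10 = 23090 W (cross-section πr²).
Total input = 23090 + 24200 = 47290 W.
Radiated: εσ·A_surf·T⁴ with A_surf = 4πr² = 44.41 m².
T⁴ = 47290/(0.74·5.67×10⁻⁸·44.41) = 2.538×10¹⁰ K⁴.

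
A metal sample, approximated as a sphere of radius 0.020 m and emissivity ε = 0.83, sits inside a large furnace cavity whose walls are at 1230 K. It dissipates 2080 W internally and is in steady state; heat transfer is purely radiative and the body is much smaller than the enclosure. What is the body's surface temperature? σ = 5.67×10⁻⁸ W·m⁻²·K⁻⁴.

T ≈ 1820 K

For a small grey body in a large enclosure, net radiated power = εσA(T⁴ − T_w⁴).
Steady state: P = εσA(T⁴ − T_w⁴) with A = 4πr² = 0.005027 m².
T⁴ = P/(εσA) + T_w⁴ = 2080/(0.83·5.67×10⁻⁸·0.005027) + (1230)⁴
    = 8.793×10¹² + 2.289×10¹² = 1.108×10¹³ K⁴.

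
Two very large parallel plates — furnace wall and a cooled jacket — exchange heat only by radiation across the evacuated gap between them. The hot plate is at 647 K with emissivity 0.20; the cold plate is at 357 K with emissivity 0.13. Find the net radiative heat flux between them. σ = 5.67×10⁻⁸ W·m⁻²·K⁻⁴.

q ≈ 771 W/m²

For two infinite grey parallel plates, q = σ(T₁⁴ − T₂⁴)/(1/ε₁ + 1/ε₂ − 1).
T₁⁴ − T₂⁴ = 1.752×10¹¹ − 1.624×10¹⁰ = 1.590×10¹¹ K⁴.
1/ε₁ + 1/ε₂ − 1 = 5.000 + 7.692 − 1 = 11.69.
q = 5.67×10⁻⁸ × 1.590×10¹¹ / 11.69.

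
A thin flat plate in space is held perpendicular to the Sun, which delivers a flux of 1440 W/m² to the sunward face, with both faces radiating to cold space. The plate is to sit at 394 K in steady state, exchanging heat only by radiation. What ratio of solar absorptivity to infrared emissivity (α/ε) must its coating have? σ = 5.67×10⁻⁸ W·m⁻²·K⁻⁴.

α/ε ≈ 1.90

Balance: αS·A = εσ·2A·T⁴ ⇒ α/ε = 2σT⁴/S.
α/ε = 2·5.67×10⁻⁸·(394)⁴/1440 = 2·5.67×10⁻⁸·2.410×10¹⁰/1440.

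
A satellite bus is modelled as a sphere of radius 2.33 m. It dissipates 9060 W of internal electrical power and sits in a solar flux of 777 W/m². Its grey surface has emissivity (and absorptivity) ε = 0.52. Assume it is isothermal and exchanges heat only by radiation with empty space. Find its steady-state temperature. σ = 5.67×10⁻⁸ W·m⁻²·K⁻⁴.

At steady state, absorbed solar power + internal power = radiated power.
Absorbed: α·S·A_cross = 0.52·777·17.06 = 6891 W (cross-section πr²).
Total input = 6891 + 9060 = 15950 W.
Radiated: εσ·A_surf·T⁴ with A_surf = 4πr² = 68.22 m².
T⁴ = 15950/(0.52·5.67×10⁻⁸·68.22) = 7.930×10⁹ K⁴.

T ≈ 298 K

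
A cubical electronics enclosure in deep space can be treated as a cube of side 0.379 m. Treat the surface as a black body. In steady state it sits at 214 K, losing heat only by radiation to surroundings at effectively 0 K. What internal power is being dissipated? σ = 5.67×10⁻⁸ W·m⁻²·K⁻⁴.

P ≈ 102 W

Steady state: P = εσA T⁴.
A = 6L² = 0.8618 m²; T⁴ = (214)⁴ = 2.097×10⁹ K⁴.
P = 1.0 × 5.67×10⁻⁸ × 0.8618 × 2.097×10⁹.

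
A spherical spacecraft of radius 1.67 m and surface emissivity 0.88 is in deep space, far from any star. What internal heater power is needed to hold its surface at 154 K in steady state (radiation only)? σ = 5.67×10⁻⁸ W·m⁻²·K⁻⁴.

P ≈ 984 W

P = εσ·4πr²·T⁴.
4πr² = 35.05 m²; T⁴ = 5.624×10⁸ K⁴.
P = 0.88·5.67×10⁻⁸·35.05·5.624×10⁸.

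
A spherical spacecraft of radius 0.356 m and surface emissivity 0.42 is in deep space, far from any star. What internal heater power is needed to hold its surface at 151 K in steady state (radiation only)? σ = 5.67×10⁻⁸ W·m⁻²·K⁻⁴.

P ≈ 19.7 W

P = εσ·4πr²·T⁴.
4πr² = 1.593 m²; T⁴ = 5.199×10⁸ K⁴.
P = 0.42·5.67×10⁻⁸·1.593·5.199×10⁸.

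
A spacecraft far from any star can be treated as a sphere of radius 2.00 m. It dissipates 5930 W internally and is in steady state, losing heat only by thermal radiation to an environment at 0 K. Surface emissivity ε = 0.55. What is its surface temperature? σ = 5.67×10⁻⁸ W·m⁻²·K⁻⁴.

Steady state: internal power = radiated power, P = εσA T⁴.
Radiating area A = 4πr² = 50.27 m².
T⁴ = P/(εσA) = 5930/(0.55·5.67×10⁻⁸·50.27) = 3.783×10⁹ K⁴.
T = (3.783×10⁹)^(1/4).

T ≈ 248 K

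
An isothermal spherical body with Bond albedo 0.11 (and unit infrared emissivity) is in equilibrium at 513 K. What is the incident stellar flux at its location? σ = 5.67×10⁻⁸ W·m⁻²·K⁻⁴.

S ≈ 17600 W/m²

(1−a)S·πr² = σ·4πr²·T⁴ ⇒ S = 4σT⁴/(1−a).
S = 4·5.67×10⁻⁸·6.926×10¹⁰/0.890.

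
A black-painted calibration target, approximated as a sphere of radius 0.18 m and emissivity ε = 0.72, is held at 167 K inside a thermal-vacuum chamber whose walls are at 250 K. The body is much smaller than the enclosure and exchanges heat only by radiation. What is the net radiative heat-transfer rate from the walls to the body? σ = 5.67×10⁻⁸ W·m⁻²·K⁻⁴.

For a small grey body in a large enclosure: P_net = εσA(T_body⁴ − T_wall⁴).
A = 4πr² = 0.4072 m²; T_body⁴ − T_wall⁴ = 7.778×10⁸ − 3.906×10⁹ = -3.128×10⁹ K⁴.
|P_net| = 0.72·5.67×10⁻⁸·0.4072·3.128×10⁹.

P_net ≈ 52.0 W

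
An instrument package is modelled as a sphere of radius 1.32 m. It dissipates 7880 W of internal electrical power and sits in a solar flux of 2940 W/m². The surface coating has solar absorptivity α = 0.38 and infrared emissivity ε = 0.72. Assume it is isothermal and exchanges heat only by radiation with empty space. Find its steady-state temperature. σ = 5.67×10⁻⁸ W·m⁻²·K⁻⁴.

At steady state, absorbed solar power + internal power = radiated power.
Absorbed: α·S·A_cross = 0.38·2940·5.474 = 6115 W (cross-section πr²).
Total input = 6115 + 7880 = 14000 W.
Radiated: εσ·A_surf·T⁴ with A_surf = 4πr² = 21.90 m².
T⁴ = 14000/(0.72·5.67×10⁻⁸·21.90) = 1.566×10¹⁰ K⁴.

T ≈ 354 K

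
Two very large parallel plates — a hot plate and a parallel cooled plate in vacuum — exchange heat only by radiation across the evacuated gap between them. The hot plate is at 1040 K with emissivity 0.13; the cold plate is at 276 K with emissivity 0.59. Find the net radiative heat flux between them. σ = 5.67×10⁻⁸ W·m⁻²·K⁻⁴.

For two infinite grey parallel plates, q = σ(T₁⁴ − T₂⁴)/(1/ε₁ + 1/ε₂ − 1).
T₁⁴ − T₂⁴ = 1.170×10¹² − 5.803×10⁹ = 1.164×10¹² K⁴.
1/ε₁ + 1/ε₂ − 1 = 7.692 + 1.695 − 1 = 8.387.
q = 5.67×10⁻⁸ × 1.164×10¹² / 8.387.

q ≈ 7870 W/m²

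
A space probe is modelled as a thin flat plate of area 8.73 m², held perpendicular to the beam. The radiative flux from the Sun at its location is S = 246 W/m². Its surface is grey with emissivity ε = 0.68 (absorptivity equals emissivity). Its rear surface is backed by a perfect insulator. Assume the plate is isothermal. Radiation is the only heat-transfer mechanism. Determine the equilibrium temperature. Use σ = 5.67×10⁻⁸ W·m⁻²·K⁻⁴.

At equilibrium, absorbed power = emitted power.
Absorbing cross-section = A = 8.730 m²; emitting surface = A = 8.730 m² (ratio 1).
εS·A_cross = εσ·A_surf·T⁴  ⇒  T⁴ = S/(1σ)   (ε cancels).
T⁴ = 246/(1·5.67×10⁻⁸) = 4.339×10⁹ K⁴.
T = (4.339×10⁹)^(1/4).

T ≈ 257 K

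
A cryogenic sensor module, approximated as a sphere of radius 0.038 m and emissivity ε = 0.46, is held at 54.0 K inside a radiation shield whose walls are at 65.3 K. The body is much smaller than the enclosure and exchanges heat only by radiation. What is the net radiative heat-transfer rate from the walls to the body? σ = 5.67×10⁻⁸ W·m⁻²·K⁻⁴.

P_net ≈ 0.00458 W

For a small grey body in a large enclosure: P_net = εσA(T_body⁴ − T_wall⁴).
A = 4πr² = 0.01815 m²; T_body⁴ − T_wall⁴ = 8.503×10⁶ − 1.818×10⁷ = -9.679×10⁶ K⁴.
|P_net| = 0.46·5.67×10⁻⁸·0.01815·9.679×10⁶.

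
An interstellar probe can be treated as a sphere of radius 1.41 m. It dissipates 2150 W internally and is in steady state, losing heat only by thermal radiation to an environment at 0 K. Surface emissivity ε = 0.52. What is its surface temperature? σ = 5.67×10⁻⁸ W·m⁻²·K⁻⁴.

T ≈ 232 K

Steady state: internal power = radiated power, P = εσA T⁴.
Radiating area A = 4πr² = 24.98 m².
T⁴ = P/(εσA) = 2150/(0.52·5.67×10⁻⁸·24.98) = 2.919×10⁹ K⁴.
T = (2.919×10⁹)^(1/4).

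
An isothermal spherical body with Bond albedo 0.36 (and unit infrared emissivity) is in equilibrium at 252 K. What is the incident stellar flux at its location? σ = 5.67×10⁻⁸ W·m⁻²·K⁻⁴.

(1−a)S·πr² = σ·4πr²·T⁴ ⇒ S = 4σT⁴/(1−a).
S = 4·5.67×10⁻⁸·4.033×10⁹/0.640.

S ≈ 1430 W/m²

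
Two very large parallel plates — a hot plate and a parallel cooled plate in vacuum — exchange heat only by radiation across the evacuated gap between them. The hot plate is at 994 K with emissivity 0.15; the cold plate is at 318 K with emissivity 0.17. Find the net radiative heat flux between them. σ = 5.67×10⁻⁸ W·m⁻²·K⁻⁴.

q ≈ 4740 W/m²

For two infinite grey parallel plates, q = σ(T₁⁴ − T₂⁴)/(1/ε₁ + 1/ε₂ − 1).
T₁⁴ − T₂⁴ = 9.762×10¹¹ − 1.023×10¹⁰ = 9.660×10¹¹ K⁴.
1/ε₁ + 1/ε₂ − 1 = 6.667 + 5.882 − 1 = 11.55.
q = 5.67×10⁻⁸ × 9.660×10¹¹ / 11.55.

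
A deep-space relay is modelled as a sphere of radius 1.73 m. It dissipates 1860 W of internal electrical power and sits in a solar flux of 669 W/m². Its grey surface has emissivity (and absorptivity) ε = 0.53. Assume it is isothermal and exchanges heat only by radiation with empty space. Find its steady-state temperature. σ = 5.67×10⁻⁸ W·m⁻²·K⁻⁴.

At steady state, absorbed solar power + internal power = radiated power.
Absorbed: α·S·A_cross = 0.53·669·9.402 = 3334 W (cross-section πr²).
Total input = 3334 + 1860 = 5194 W.
Radiated: εσ·A_surf·T⁴ with A_surf = 4πr² = 37.61 m².
T⁴ = 5194/(0.53·5.67×10⁻⁸·37.61) = 4.595×10⁹ K⁴.

T ≈ 260 K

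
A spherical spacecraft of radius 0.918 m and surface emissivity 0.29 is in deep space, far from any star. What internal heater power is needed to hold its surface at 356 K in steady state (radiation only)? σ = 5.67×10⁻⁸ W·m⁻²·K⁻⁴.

P ≈ 2800 W

P = εσ·4πr²·T⁴.
4πr² = 10.59 m²; T⁴ = 1.606×10¹⁰ K⁴.
P = 0.29·5.67×10⁻⁸·10.59·1.606×10¹⁰.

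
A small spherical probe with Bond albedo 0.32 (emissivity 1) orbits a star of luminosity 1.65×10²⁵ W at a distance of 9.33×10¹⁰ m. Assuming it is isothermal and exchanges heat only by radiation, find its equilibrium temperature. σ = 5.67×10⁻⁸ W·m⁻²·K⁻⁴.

T ≈ 146 K

First find the stellar flux at distance d: S = L/(4πd²) = 1.65×10²⁵/(4π·(9.33×10¹⁰)²) = 150.8 W/m².
For an isothermal sphere, absorbed (1−a)S·πr² = emitted σ·4πr²·T⁴, so T⁴ = (1−a)S/(4σ).
T⁴ = 0.680·150.8/(4·5.67×10⁻⁸) = 4.522×10⁸ K⁴.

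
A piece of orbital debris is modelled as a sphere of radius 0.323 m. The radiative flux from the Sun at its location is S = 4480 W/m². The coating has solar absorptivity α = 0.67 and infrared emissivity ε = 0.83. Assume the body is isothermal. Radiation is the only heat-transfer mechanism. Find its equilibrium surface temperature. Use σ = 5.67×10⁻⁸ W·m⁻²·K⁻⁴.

T ≈ 355 K

At equilibrium, absorbed power = emitted power.
Absorbing cross-section = πr² = 0.3278 m²; emitting surface = 4πr² = 1.311 m² (ratio 4).
αS·A_cross = εσ·A_surf·T⁴  ⇒  T⁴ = αS/(ε·4σ).
T⁴ = 0.670·4480/(0.83·4·5.67×10⁻⁸) = 1.595×10¹⁰ K⁴.
T = (1.595×10¹⁰)^(1/4).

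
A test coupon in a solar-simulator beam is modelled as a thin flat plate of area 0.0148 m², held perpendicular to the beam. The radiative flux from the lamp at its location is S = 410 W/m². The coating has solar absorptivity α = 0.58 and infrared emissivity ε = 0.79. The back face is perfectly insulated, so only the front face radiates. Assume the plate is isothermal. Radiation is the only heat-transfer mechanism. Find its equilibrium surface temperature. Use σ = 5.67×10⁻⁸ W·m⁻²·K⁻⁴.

At equilibrium, absorbed power = emitted power.
Absorbing cross-section = A = 0.01480 m²; emitting surface = A = 0.01480 m² (ratio 1).
αS·A_cross = εσ·A_surf·T⁴  ⇒  T⁴ = αS/(ε·1σ).
T⁴ = 0.580·410/(0.79·1·5.67×10⁻⁸) = 5.309×10⁹ K⁴.
T = (5.309×10⁹)^(1/4).

T ≈ 270 K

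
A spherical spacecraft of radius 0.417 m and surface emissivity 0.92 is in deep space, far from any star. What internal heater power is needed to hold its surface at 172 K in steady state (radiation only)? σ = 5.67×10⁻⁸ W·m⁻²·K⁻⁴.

P = εσ·4πr²·T⁴.
4πr² = 2.185 m²; T⁴ = 8.752×10⁸ K⁴.
P = 0.92·5.67×10⁻⁸·2.185·8.752×10⁸.

P ≈ 99.8 W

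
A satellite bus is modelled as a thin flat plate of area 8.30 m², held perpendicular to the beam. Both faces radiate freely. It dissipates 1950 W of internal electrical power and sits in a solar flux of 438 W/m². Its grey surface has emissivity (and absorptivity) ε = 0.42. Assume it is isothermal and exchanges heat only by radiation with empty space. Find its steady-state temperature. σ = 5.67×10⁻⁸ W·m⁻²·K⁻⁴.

T ≈ 306 K

At steady state, absorbed solar power + internal power = radiated power.
Absorbed: α·S·A_cross = 0.42·438·8.300 = 1527 W (cross-section A).
Total input = 1527 + 1950 = 3477 W.
Radiated: εσ·A_surf·T⁴ with A_surf = 2A = 16.60 m².
T⁴ = 3477/(0.42·5.67×10⁻⁸·16.60) = 8.795×10⁹ K⁴.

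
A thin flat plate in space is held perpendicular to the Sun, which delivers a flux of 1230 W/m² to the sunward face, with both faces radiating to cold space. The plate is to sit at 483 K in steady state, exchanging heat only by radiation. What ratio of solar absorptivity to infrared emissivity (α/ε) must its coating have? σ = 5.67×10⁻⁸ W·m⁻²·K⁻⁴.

α/ε ≈ 5.02

Balance: αS·A = εσ·2A·T⁴ ⇒ α/ε = 2σT⁴/S.
α/ε = 2·5.67×10⁻⁸·(483)⁴/1230 = 2·5.67×10⁻⁸·5.442×10¹⁰/1230.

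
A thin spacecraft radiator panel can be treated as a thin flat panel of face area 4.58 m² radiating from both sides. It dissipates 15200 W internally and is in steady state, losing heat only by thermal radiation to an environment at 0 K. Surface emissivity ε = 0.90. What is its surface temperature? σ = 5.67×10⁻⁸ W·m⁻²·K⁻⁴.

T ≈ 425 K

Steady state: internal power = radiated power, P = εσA T⁴.
Radiating area A = 2·4.58 = 9.160 m².
T⁴ = P/(εσA) = 15200/(0.90·5.67×10⁻⁸·9.160) = 3.252×10¹⁰ K⁴.
T = (3.252×10¹⁰)^(1/4).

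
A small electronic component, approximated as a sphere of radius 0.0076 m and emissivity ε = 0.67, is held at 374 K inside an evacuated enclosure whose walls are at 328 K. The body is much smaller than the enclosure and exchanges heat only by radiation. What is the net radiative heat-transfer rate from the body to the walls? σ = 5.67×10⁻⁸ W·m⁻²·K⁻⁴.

For a small grey body in a large enclosure: P_net = εσA(T_body⁴ − T_wall⁴).
A = 4πr² = 7.258×10⁻⁴ m²; T_body⁴ − T_wall⁴ = 1.957×10¹⁰ − 1.157×10¹⁰ = 7.991×10⁹ K⁴.
|P_net| = 0.67·5.67×10⁻⁸·7.258×10⁻⁴·7.991×10⁹.

P_net ≈ 0.220 W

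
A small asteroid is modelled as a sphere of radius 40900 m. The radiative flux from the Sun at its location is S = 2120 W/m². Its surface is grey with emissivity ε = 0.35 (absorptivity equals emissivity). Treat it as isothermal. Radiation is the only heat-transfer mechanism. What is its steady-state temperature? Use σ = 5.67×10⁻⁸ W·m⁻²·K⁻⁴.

T ≈ 311 K

At equilibrium, absorbed power = emitted power.
Absorbing cross-section = πr² = 5.255×10⁹ m²; emitting surface = 4πr² = 2.102×10¹⁰ m² (ratio 4).
εS·A_cross = εσ·A_surf·T⁴  ⇒  T⁴ = S/(4σ)   (ε cancels).
T⁴ = 2120/(4·5.67×10⁻⁸) = 9.347×10⁹ K⁴.
T = (9.347×10⁹)^(1/4).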